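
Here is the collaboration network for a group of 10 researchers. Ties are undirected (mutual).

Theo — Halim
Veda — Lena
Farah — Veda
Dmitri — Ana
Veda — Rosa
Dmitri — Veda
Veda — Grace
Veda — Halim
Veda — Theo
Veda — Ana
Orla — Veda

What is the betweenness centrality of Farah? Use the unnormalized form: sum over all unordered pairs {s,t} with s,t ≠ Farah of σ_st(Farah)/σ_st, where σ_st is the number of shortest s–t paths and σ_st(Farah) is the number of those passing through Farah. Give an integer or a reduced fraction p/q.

0

No shortest path between any pair of other nodes passes through Farah.
Summing the contributions gives betweenness(Farah) = 0.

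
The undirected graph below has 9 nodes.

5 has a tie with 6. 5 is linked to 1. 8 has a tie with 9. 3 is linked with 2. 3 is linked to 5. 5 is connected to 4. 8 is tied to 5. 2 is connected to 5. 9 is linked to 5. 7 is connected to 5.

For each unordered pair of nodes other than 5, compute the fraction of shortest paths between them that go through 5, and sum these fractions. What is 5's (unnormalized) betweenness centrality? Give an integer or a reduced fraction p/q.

26

Pairs whose geodesics pass through 5 — 7–4: 1; 7–8: 1; 7–9: 1; 7–6: 1; 7–1: 1; 7–3: 1; 7–2: 1; 4–8: 1; 4–9: 1; 4–6: 1; 4–1: 1; 4–3: 1; 4–2: 1; 8–6: 1 … (+12 more pairs).
All other pairs contribute 0.
Summing the contributions gives betweenness(5) = 26.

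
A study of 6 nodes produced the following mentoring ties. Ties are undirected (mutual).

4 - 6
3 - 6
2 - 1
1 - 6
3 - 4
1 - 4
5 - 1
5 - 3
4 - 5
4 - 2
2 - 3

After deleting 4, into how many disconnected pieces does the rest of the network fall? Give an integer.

4's neighbors (1, 2, 3, 5, and 6) remain reachable from one another through other ties, so the rest of the network stays in one piece.

1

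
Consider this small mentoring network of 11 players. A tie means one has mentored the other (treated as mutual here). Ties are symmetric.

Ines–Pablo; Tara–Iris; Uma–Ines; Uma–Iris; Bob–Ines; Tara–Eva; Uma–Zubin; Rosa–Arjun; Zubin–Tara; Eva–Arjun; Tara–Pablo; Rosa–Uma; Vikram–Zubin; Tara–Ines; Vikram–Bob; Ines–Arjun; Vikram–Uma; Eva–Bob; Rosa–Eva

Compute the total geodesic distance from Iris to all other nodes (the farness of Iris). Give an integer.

Distances from Iris: Arjun:3, Bob:3, Eva:2, Ines:2, Pablo:2, Rosa:2, Tara:1, Uma:1, Vikram:2, Zubin:2.
Sum = 3 + 3 + 2 + 2 + 2 + 2 + 1 + 1 + 2 + 2 = 20.

20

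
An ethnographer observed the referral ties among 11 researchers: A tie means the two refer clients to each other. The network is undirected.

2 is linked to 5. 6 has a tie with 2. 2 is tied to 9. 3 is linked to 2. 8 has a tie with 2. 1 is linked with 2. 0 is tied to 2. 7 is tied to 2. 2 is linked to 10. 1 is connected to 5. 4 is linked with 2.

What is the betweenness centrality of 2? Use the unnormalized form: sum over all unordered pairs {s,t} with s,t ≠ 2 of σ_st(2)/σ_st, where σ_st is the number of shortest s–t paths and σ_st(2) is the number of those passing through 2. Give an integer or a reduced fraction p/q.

44

Pairs whose geodesics pass through 2 — 9–5: 1; 9–0: 1; 9–10: 1; 9–3: 1; 9–4: 1; 9–7: 1; 9–6: 1; 9–8: 1; 9–1: 1; 5–0: 1; 5–10: 1; 5–3: 1; 5–4: 1; 5–7: 1 … (+30 more pairs).
All other pairs contribute 0.
Summing the contributions gives betweenness(2) = 44.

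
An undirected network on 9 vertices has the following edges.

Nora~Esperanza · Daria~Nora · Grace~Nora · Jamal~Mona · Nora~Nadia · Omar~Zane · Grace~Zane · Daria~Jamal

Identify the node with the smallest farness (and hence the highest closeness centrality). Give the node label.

Nora

Farness (sum of distances to all others) for each node — Daria:17, Esperanza:21, Grace:17, Jamal:22, Mona:29, Nadia:21, Nora:14, Omar:29, Zane:22.
The smallest farness is 14, for Nora, so Nora has the highest closeness.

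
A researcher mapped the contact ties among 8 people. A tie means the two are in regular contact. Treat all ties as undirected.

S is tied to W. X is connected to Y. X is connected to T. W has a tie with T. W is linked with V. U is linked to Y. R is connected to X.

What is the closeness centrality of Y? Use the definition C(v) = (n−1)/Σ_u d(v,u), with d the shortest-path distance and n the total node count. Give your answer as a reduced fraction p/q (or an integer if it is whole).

7/17

Distances from Y: R:2, S:4, T:2, U:1, V:4, W:3, X:1. Sum = 17.
n = 8, so closeness = 7/17.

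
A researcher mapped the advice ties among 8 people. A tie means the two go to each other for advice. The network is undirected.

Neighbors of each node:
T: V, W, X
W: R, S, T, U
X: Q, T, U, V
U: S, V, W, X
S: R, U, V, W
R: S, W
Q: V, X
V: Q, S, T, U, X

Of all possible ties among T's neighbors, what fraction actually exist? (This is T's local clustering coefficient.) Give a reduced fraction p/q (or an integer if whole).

T's neighbors: V, W, and X (k = 3).
Possible neighbor pairs: C(3,2) = 3. Edges among them: V–X → e = 1.
Clustering(T) = 1/3.

1/3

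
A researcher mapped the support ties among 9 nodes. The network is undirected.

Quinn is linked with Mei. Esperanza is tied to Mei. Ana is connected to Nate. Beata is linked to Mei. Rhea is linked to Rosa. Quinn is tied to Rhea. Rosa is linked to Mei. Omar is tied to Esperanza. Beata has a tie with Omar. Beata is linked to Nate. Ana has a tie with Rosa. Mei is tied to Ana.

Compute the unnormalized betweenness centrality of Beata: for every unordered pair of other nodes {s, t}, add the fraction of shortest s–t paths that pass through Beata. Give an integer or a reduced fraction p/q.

Pairs whose geodesics pass through Beata — Ana–Omar: 2/3; Nate–Omar: 1; Nate–Esperanza: 2/3; Nate–Mei: 1/2; Nate–Quinn: 1/2; Omar–Mei: 1/2; Omar–Quinn: 1/2; Omar–Rhea: 2/4; Omar–Rosa: 1/2.
All other pairs contribute 0.
Summing the contributions gives betweenness(Beata) = 16/3.

16/3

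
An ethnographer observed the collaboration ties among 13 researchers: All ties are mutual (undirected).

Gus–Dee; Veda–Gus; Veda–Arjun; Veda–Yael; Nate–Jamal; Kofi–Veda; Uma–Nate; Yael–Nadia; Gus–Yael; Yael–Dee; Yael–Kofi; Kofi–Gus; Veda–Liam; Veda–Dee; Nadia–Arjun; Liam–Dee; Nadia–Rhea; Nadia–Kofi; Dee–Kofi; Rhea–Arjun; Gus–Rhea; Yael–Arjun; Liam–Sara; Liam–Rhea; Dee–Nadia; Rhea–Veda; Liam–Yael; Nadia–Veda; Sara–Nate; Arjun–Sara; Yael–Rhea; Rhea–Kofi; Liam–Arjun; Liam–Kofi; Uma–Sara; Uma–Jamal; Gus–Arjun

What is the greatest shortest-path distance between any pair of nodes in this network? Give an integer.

4

Eccentricity of each node (its greatest distance to any other): Arjun:3, Dee:4, Gus:4, Jamal:4, Kofi:4, Liam:3, Nadia:4, Nate:3, Rhea:4, Sara:2, Uma:3, Veda:4, Yael:4.
The maximum eccentricity is 4, realized for instance by the pair Nadia–Jamal via Nadia – Arjun – Sara – Uma – Jamal. So the diameter is 4.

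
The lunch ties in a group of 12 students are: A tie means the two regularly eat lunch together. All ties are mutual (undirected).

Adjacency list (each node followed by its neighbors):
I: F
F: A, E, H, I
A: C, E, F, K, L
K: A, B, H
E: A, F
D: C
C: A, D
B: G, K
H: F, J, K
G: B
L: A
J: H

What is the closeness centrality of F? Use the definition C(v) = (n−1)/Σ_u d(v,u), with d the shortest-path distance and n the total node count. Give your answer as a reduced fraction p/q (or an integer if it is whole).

1/2

Distances from F: A:1, B:3, C:2, D:3, E:1, G:4, H:1, I:1, J:2, K:2, L:2. Sum = 22.
n = 12, so closeness = 11/22 = 1/2.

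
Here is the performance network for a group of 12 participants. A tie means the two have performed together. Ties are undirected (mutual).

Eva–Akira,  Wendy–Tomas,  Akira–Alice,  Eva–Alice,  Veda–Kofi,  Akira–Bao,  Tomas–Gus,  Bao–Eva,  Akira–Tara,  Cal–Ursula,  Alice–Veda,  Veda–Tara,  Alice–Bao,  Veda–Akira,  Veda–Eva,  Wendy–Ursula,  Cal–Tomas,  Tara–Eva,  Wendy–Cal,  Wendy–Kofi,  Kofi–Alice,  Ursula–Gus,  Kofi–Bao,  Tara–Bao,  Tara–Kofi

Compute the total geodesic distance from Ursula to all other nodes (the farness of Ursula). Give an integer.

27

Distances from Ursula: Akira:4, Alice:3, Bao:3, Cal:1, Eva:4, Gus:1, Kofi:2, Tara:3, Tomas:2, Veda:3, Wendy:1.
Sum = 4 + 3 + 3 + 1 + 4 + 1 + 2 + 3 + 2 + 3 + 1 = 27.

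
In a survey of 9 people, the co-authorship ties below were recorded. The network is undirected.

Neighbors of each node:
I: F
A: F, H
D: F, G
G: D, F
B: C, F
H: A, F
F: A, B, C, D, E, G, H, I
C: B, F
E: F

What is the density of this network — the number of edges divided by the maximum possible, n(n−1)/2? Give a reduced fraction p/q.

There are 11 edges and 9 nodes, so the maximum possible is C(9,2) = 36.
Density = 11/36.

11/36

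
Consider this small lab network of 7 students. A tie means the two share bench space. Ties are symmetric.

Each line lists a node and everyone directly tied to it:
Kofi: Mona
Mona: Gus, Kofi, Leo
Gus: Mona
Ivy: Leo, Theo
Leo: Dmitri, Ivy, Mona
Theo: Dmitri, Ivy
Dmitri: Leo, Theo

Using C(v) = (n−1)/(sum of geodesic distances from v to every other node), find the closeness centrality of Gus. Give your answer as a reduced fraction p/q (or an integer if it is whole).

Distances from Gus: Dmitri:3, Ivy:3, Kofi:2, Leo:2, Mona:1, Theo:4. Sum = 15.
n = 7, so closeness = 6/15 = 2/5.

2/5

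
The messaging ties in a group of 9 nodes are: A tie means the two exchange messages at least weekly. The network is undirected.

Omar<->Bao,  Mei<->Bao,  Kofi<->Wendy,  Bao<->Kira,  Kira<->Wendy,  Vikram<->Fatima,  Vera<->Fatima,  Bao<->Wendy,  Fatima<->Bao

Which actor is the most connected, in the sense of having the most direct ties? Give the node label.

Degrees — Bao:5, Fatima:3, Kira:2, Kofi:1, Mei:1, Omar:1, Vera:1, Vikram:1, Wendy:3.
The maximum is 5, attained only by Bao.

Bao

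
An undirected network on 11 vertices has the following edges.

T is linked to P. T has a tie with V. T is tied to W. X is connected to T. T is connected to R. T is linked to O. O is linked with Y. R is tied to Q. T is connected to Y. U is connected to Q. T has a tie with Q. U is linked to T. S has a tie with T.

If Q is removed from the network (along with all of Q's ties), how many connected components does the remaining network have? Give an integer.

Q's neighbors (R, T, and U) remain reachable from one another through other ties, so the rest of the network stays in one piece.

1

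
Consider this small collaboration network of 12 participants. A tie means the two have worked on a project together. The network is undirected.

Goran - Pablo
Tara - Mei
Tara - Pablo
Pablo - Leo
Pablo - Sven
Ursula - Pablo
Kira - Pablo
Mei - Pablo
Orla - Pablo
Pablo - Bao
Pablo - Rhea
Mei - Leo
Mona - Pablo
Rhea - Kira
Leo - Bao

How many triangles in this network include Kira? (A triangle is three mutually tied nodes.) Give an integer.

1

Kira's neighbors: Pablo and Rhea.
Neighbor pairs that are themselves tied: Kira–Pablo–Rhea. Each forms one triangle with Kira, for 1 in total.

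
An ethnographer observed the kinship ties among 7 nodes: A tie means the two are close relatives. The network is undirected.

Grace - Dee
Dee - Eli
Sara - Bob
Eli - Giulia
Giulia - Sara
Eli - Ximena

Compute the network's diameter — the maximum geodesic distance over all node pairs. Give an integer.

5

Eccentricity of each node (its greatest distance to any other): Bob:5, Dee:4, Eli:3, Giulia:3, Grace:5, Sara:4, Ximena:4.
The maximum eccentricity is 5, realized for instance by the pair Bob–Grace via Bob – Sara – Giulia – Eli – Dee – Grace. So the diameter is 5.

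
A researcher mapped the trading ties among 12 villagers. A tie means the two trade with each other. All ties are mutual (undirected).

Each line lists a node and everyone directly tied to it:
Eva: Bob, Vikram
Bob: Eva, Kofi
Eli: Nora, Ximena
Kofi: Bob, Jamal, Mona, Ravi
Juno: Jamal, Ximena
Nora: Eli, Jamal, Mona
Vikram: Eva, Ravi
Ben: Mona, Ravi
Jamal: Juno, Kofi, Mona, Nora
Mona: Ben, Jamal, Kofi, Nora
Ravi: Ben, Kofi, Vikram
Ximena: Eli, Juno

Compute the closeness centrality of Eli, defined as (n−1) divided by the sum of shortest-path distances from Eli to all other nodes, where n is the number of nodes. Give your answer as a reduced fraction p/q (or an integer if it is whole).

Distances from Eli: Ben:3, Bob:4, Eva:5, Jamal:2, Juno:2, Kofi:3, Mona:2, Nora:1, Ravi:4, Vikram:5, Ximena:1. Sum = 32.
n = 12, so closeness = 11/32.

11/32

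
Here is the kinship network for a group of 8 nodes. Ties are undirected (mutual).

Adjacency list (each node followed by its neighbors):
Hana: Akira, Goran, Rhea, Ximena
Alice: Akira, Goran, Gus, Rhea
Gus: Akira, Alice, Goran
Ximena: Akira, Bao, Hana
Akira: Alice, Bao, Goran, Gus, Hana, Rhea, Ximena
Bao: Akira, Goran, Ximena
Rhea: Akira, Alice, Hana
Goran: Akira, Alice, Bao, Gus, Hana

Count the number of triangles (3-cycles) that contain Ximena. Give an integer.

Ximena's neighbors: Akira, Bao, and Hana.
Neighbor pairs that are themselves tied: Ximena–Akira–Bao; Ximena–Akira–Hana. Each forms one triangle with Ximena, for 2 in total.

2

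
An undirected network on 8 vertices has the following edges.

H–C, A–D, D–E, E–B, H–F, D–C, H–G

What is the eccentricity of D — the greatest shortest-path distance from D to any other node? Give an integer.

Distances from D: A:1, B:2, C:1, E:1, F:3, G:3, H:2.
The largest is 3 (to F and G), so the eccentricity of D is 3.

3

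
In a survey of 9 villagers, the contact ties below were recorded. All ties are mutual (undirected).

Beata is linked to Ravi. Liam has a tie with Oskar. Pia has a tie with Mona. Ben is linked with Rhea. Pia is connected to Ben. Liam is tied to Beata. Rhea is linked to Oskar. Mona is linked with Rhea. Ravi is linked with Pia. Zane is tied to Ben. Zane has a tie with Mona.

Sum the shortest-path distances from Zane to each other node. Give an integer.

Distances from Zane: Beata:4, Ben:1, Liam:4, Mona:1, Oskar:3, Pia:2, Ravi:3, Rhea:2.
Sum = 4 + 1 + 4 + 1 + 3 + 2 + 3 + 2 = 20.

20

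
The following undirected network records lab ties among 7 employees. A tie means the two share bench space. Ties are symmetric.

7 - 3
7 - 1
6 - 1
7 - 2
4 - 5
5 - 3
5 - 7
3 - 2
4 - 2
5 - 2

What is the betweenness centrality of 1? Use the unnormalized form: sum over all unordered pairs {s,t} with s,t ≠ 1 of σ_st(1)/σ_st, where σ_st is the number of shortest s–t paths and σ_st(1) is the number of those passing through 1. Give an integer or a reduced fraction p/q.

5

Pairs whose geodesics pass through 1 — 6–7: 1; 6–4: 2/2; 6–2: 1; 6–5: 1; 6–3: 1.
All other pairs contribute 0.
Summing the contributions gives betweenness(1) = 5.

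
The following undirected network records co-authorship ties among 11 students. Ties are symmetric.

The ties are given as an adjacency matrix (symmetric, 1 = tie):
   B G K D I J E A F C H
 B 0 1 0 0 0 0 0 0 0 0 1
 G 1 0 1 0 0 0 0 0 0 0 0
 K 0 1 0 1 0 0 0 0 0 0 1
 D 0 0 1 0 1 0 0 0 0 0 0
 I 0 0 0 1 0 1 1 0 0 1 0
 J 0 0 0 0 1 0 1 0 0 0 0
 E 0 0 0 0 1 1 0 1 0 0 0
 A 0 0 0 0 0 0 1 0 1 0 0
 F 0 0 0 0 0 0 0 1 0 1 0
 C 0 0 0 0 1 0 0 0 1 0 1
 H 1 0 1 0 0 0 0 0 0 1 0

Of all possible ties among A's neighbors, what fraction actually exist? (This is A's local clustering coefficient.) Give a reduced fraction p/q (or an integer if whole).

A's neighbors: E and F (k = 2).
Possible neighbor pairs: C(2,2) = 1. Edges among them: none → e = 0.
Clustering(A) = 0/1.

0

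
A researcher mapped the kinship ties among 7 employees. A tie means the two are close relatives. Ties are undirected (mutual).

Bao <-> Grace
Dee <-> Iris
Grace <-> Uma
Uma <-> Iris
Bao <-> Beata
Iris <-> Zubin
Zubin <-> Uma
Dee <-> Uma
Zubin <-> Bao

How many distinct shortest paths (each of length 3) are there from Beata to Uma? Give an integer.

2

The shortest distance is 3. The length-3 paths are: Beata–Bao–Zubin–Uma; Beata–Bao–Grace–Uma.
That gives 2 distinct shortest paths.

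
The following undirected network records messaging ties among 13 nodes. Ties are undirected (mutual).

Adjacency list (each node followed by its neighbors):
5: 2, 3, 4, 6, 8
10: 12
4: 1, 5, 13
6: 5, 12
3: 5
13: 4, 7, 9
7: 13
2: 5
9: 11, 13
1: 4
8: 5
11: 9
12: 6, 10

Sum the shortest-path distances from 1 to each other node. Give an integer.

Distances from 1: 2:3, 3:3, 4:1, 5:2, 6:3, 7:3, 8:3, 9:3, 10:5, 11:4, 12:4, 13:2.
Sum = 3 + 3 + 1 + 2 + 3 + 3 + 3 + 3 + 5 + 4 + 4 + 2 = 36.

36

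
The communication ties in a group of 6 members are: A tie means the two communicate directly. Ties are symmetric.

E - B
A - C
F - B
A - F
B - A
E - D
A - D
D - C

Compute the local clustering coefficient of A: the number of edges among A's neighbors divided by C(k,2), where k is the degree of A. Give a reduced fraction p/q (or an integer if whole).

A's neighbors: B, C, D, and F (k = 4).
Possible neighbor pairs: C(4,2) = 6. Edges among them: B–F, C–D → e = 2.
Clustering(A) = 2/6 = 1/3.

1/3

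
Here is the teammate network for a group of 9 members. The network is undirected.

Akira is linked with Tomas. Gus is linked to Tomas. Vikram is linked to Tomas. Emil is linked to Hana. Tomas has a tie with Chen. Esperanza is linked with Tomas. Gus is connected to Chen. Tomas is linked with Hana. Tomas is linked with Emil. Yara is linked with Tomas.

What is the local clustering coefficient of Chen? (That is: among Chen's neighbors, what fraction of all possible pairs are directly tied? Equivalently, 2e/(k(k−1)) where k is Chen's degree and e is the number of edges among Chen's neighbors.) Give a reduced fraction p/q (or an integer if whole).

1

Chen's neighbors: Gus and Tomas (k = 2).
Possible neighbor pairs: C(2,2) = 1. Edges among them: Gus–Tomas → e = 1.
Clustering(Chen) = 1/1.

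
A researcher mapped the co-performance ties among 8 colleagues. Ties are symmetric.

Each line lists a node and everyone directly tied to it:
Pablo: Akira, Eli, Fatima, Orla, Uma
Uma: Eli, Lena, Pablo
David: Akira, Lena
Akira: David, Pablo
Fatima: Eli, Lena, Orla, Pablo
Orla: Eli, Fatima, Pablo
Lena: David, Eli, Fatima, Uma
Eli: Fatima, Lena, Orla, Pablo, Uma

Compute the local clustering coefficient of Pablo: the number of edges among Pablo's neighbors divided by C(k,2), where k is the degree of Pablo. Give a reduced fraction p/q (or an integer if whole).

Pablo's neighbors: Akira, Eli, Fatima, Orla, and Uma (k = 5).
Possible neighbor pairs: C(5,2) = 10. Edges among them: Eli–Fatima, Eli–Orla, Eli–Uma, Fatima–Orla → e = 4.
Clustering(Pablo) = 4/10 = 2/5.

2/5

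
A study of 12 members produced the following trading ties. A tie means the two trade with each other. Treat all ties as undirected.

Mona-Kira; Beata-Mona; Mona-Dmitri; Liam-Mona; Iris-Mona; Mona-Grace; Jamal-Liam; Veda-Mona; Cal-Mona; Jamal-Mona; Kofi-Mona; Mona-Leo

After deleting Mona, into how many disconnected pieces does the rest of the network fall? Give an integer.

10

Without Mona, the remaining ties split the others into: {Veda}; {Leo}; {Jamal, Liam}; {Beata}; {Grace}; {Kofi}; {Kira}; {Cal}; {Dmitri}; {Iris}.
That's 10 separate components.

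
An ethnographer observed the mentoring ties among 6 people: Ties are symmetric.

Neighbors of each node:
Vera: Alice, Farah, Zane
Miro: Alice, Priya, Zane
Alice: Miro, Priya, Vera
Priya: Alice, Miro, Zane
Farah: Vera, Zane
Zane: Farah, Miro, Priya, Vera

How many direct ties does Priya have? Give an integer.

Priya is directly tied to Alice, Miro, and Zane. That is 3 neighbors, so the degree of Priya is 3.

3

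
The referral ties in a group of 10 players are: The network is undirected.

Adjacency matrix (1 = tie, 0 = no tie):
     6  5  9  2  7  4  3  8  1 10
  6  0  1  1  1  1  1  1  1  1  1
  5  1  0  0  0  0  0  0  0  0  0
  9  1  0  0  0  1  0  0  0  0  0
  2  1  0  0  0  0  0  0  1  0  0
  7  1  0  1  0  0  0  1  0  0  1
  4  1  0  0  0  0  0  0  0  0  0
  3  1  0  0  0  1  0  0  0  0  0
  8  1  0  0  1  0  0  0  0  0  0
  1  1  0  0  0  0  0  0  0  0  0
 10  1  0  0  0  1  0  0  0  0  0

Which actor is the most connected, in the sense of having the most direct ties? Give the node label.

6

Degrees — 1:1, 2:2, 3:2, 4:1, 5:1, 6:9, 7:4, 8:2, 9:2, 10:2.
The maximum is 9, attained only by 6.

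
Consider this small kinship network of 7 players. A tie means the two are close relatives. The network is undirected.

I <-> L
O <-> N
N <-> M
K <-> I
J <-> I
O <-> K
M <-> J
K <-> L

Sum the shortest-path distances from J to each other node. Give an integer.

Distances from J: I:1, K:2, L:2, M:1, N:2, O:3.
Sum = 1 + 2 + 2 + 1 + 2 + 3 = 11.

11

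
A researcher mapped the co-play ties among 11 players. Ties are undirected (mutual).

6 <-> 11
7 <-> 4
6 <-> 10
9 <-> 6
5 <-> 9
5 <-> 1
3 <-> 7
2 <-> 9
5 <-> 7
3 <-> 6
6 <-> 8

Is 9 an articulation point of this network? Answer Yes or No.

Removing 9 leaves {1, 3, 4, 5, 6, 7, 8, 10, and 11} with no path to {2}, so the network splits into 2 components. 9 is a cut vertex.

Yes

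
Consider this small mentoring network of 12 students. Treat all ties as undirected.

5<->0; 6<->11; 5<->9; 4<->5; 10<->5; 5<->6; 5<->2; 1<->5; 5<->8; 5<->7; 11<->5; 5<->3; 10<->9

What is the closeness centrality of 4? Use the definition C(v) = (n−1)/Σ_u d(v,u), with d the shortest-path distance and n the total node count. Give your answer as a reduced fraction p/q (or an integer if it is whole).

Distances from 4: 0:2, 1:2, 2:2, 3:2, 5:1, 6:2, 7:2, 8:2, 9:2, 10:2, 11:2. Sum = 21.
n = 12, so closeness = 11/21.

11/21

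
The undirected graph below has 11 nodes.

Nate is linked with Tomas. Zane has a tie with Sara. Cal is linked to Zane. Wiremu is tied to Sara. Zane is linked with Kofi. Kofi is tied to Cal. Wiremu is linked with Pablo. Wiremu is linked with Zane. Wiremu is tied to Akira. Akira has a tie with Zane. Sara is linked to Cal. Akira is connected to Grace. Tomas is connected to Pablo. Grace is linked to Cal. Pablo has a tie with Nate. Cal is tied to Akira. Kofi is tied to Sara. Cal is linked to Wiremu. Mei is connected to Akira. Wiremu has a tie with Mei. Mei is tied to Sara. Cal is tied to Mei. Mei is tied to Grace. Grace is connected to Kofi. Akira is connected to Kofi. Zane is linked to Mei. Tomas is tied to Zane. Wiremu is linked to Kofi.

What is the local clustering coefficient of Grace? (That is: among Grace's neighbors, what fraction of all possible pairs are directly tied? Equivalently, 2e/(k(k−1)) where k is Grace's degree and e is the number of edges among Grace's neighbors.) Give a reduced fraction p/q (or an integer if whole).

Grace's neighbors: Akira, Cal, Kofi, and Mei (k = 4).
Possible neighbor pairs: C(4,2) = 6. Edges among them: Akira–Cal, Akira–Kofi, Akira–Mei, Cal–Kofi, Cal–Mei → e = 5.
Clustering(Grace) = 5/6.

5/6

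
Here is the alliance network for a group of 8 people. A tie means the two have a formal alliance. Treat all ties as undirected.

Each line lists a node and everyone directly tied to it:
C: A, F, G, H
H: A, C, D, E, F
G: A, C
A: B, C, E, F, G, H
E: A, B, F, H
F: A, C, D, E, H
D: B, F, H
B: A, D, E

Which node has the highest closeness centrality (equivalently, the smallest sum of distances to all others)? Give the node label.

Farness (sum of distances to all others) for each node — A:8, B:11, C:10, D:12, E:10, F:9, G:13, H:9.
The smallest farness is 8, for A, so A has the highest closeness.

A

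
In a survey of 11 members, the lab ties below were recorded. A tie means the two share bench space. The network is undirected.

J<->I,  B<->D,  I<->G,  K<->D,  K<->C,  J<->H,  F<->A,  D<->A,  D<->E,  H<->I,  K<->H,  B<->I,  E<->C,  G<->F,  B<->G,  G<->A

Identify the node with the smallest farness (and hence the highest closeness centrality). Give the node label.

Farness (sum of distances to all others) for each node — A:20, B:18, C:26, D:17, E:24, F:24, G:20, H:20, I:18, J:24, K:19.
The smallest farness is 17, for D, so D has the highest closeness.

D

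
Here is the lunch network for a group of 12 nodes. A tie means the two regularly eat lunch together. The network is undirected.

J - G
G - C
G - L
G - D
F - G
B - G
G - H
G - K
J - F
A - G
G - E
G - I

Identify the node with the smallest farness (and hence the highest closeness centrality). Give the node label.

Farness (sum of distances to all others) for each node — A:21, B:21, C:21, D:21, E:21, F:20, G:11, H:21, I:21, J:20, K:21, L:21.
The smallest farness is 11, for G, so G has the highest closeness.

G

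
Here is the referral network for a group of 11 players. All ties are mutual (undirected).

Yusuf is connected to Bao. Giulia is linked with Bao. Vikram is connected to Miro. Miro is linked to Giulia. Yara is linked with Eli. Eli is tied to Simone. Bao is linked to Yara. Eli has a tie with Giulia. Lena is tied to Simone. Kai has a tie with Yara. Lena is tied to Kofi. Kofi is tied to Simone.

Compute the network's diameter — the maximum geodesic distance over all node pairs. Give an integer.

Eccentricity of each node (its greatest distance to any other): Bao:4, Eli:3, Giulia:3, Kai:5, Kofi:5, Lena:5, Miro:4, Simone:4, Vikram:5, Yara:4, Yusuf:5.
The maximum eccentricity is 5, realized for instance by the pair Vikram–Lena via Vikram – Miro – Giulia – Eli – Simone – Lena. So the diameter is 5.

5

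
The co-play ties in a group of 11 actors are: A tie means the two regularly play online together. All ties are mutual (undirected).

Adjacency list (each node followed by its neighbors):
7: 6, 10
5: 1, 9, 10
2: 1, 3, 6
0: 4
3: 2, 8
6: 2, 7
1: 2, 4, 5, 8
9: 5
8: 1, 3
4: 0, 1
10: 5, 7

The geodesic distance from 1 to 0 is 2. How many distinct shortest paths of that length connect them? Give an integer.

1

The shortest distance is 2, and the only length-2 path is 1–4–0. So there is exactly 1 shortest path.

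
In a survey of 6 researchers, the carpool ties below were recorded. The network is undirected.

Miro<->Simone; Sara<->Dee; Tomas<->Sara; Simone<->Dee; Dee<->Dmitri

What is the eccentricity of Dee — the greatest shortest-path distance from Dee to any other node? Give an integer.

2

Distances from Dee: Dmitri:1, Miro:2, Sara:1, Simone:1, Tomas:2.
The largest is 2 (to Tomas and Miro), so the eccentricity of Dee is 2.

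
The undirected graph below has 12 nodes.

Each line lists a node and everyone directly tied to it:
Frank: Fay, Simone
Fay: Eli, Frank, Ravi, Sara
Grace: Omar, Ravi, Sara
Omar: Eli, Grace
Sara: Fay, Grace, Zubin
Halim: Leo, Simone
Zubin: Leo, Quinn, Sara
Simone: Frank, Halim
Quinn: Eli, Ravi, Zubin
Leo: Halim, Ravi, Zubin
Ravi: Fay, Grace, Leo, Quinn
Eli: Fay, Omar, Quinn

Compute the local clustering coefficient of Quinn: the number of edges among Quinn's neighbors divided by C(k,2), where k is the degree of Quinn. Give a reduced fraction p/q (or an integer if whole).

Quinn's neighbors: Eli, Ravi, and Zubin (k = 3).
Possible neighbor pairs: C(3,2) = 3. Edges among them: none → e = 0.
Clustering(Quinn) = 0/3 = 0.

0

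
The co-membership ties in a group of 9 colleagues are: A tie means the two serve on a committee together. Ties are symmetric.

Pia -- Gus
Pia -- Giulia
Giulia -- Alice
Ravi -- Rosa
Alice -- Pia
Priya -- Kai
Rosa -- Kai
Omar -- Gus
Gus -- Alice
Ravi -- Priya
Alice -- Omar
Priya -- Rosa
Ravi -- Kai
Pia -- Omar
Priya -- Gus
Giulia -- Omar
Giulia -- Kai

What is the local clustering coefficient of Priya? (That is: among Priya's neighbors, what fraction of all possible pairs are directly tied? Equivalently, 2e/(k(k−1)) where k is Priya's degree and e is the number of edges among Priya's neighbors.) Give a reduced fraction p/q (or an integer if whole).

1/2

Priya's neighbors: Gus, Kai, Ravi, and Rosa (k = 4).
Possible neighbor pairs: C(4,2) = 6. Edges among them: Kai–Ravi, Kai–Rosa, Ravi–Rosa → e = 3.
Clustering(Priya) = 3/6 = 1/2.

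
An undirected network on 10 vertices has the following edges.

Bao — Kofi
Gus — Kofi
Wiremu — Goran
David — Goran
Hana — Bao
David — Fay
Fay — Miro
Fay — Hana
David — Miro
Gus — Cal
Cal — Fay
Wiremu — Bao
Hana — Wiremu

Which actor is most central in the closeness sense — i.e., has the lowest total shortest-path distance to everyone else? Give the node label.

Farness (sum of distances to all others) for each node — Bao:18, Cal:19, David:19, Fay:15, Goran:20, Gus:22, Hana:16, Kofi:22, Miro:21, Wiremu:18.
The smallest farness is 15, for Fay, so Fay has the highest closeness.

Fay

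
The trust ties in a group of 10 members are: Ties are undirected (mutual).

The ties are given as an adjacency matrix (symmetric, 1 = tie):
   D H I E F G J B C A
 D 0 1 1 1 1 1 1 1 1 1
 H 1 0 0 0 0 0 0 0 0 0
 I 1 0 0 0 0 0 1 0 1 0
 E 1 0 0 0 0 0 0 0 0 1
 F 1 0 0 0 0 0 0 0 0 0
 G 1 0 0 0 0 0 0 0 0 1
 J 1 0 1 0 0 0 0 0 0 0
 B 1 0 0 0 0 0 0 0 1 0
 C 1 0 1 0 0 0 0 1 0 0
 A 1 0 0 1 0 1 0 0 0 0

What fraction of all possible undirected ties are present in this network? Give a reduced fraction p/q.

14/45

There are 14 edges and 10 nodes, so the maximum possible is C(10,2) = 45.
Density = 14/45.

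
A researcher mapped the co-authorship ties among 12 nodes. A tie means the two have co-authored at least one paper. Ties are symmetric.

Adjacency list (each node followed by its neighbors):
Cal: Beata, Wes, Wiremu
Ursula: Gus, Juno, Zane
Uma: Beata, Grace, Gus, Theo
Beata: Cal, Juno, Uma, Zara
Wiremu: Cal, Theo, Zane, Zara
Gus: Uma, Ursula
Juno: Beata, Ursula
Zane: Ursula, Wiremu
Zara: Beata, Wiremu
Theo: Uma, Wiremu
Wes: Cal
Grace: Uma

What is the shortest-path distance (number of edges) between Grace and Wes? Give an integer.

One shortest route is Grace – Uma – Beata – Cal – Wes, which uses 4 edges, and at distance 3 from Grace we only reach {Cal, Juno, Ursula, Wiremu, Zara}, which does not include Wes. So d(Grace,Wes) = 4.

4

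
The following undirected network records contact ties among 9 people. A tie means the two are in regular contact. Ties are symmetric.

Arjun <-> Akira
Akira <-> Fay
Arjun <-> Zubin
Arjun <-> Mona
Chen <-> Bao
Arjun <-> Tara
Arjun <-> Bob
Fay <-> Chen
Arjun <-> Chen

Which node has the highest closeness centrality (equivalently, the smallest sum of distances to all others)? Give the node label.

Arjun

Farness (sum of distances to all others) for each node — Akira:15, Arjun:10, Bao:20, Bob:17, Chen:13, Fay:18, Mona:17, Tara:17, Zubin:17.
The smallest farness is 10, for Arjun, so Arjun has the highest closeness.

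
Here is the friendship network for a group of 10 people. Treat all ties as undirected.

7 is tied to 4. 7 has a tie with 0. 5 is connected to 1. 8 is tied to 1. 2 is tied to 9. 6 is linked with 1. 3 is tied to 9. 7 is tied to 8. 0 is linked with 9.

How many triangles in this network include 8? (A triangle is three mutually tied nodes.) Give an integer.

0

8's neighbors are 1 and 7, but none of them are tied to each other, so no triangle contains 8.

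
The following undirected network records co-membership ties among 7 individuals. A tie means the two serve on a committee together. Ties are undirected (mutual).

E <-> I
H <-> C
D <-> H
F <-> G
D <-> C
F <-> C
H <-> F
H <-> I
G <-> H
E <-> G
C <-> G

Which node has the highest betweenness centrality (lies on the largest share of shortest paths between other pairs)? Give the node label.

Unnormalized betweenness of each node: C:4/3, D:0, E:1/2, F:0, G:19/6, H:31/6, I:5/6.
H has the largest value, 31/6, making it the main broker — the node through which the most shortest paths run.

H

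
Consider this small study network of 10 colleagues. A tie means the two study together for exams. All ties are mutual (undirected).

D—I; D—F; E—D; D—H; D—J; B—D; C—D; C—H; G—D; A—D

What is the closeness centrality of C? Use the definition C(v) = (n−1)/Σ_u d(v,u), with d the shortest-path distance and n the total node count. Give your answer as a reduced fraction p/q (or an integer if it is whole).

9/16

Distances from C: A:2, B:2, D:1, E:2, F:2, G:2, H:1, I:2, J:2. Sum = 16.
n = 10, so closeness = 9/16.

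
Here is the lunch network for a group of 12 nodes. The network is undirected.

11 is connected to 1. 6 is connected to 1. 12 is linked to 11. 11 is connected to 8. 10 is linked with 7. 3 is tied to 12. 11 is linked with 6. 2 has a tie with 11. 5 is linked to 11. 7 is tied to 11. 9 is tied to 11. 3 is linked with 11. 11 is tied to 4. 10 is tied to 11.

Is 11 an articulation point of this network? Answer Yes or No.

Removing 11 leaves {5} with no path to {7 and 10}, so the network splits into 8 components. 11 is a cut vertex.

Yes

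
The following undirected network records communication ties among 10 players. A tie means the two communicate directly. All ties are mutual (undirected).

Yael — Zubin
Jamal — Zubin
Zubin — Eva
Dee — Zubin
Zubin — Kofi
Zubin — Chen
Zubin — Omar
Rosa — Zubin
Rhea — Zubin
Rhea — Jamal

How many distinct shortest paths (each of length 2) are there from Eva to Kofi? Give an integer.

1

The shortest distance is 2, and the only length-2 path is Eva–Zubin–Kofi. So there is exactly 1 shortest path.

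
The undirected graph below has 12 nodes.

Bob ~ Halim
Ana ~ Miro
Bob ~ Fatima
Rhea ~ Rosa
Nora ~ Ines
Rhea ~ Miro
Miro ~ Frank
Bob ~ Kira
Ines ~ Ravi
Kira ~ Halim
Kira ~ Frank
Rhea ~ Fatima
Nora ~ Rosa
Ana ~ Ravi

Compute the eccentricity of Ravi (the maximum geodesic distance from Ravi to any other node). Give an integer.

5

Distances from Ravi: Ana:1, Bob:5, Fatima:4, Frank:3, Halim:5, Ines:1, Kira:4, Miro:2, Nora:2, Rhea:3, Rosa:3.
The largest is 5 (to Halim and Bob), so the eccentricity of Ravi is 5.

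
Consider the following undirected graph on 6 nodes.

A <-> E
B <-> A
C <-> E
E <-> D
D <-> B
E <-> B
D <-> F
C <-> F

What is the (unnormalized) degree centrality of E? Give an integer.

E is directly tied to A, B, C, and D. That is 4 neighbors, so the degree of E is 4.

4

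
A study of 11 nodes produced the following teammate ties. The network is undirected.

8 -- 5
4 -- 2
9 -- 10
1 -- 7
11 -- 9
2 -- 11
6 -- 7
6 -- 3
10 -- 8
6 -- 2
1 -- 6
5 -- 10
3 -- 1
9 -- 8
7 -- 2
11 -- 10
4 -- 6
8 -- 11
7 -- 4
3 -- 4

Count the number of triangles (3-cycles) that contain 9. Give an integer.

9's neighbors: 8, 10, and 11.
Neighbor pairs that are themselves tied: 9–8–10; 9–8–11; 9–10–11. Each forms one triangle with 9, for 3 in total.

3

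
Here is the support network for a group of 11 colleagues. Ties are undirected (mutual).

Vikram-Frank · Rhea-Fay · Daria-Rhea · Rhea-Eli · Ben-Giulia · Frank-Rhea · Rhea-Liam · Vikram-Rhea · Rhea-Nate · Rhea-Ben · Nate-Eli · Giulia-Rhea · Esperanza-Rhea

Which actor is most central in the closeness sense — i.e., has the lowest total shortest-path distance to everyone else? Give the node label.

Farness (sum of distances to all others) for each node — Ben:18, Daria:19, Eli:18, Esperanza:19, Fay:19, Frank:18, Giulia:18, Liam:19, Nate:18, Rhea:10, Vikram:18.
The smallest farness is 10, for Rhea, so Rhea has the highest closeness.

Rhea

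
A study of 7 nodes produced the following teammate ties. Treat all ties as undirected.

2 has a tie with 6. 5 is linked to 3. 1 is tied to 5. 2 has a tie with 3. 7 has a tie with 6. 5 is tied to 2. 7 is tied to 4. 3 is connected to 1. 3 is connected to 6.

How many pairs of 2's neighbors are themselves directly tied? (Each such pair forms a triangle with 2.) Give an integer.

2

2's neighbors: 3, 5, and 6.
Neighbor pairs that are themselves tied: 2–3–5; 2–3–6. Each forms one triangle with 2, for 2 in total.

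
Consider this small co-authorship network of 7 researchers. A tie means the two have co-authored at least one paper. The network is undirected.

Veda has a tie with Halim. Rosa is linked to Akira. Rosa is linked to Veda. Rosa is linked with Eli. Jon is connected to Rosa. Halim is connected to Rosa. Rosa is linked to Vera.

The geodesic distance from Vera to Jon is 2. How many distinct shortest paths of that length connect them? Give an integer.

The shortest distance is 2, and the only length-2 path is Vera–Rosa–Jon. So there is exactly 1 shortest path.

1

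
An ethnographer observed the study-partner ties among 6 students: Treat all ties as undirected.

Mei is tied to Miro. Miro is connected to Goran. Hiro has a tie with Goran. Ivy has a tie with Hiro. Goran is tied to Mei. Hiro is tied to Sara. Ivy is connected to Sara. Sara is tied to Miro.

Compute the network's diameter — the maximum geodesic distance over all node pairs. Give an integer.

3

Eccentricity of each node (its greatest distance to any other): Goran:2, Hiro:2, Ivy:3, Mei:3, Miro:2, Sara:2.
The maximum eccentricity is 3, realized for instance by the pair Ivy–Mei via Ivy – Hiro – Goran – Mei. So the diameter is 3.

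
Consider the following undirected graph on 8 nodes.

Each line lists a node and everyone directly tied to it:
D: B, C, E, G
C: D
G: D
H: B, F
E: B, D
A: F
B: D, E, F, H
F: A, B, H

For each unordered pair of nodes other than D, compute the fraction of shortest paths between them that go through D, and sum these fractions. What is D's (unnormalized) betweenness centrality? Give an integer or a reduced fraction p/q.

11

Pairs whose geodesics pass through D — H–G: 1; H–C: 1; G–C: 1; G–F: 1; G–A: 1; G–E: 1; G–B: 1; C–F: 1; C–A: 1; C–E: 1; C–B: 1.
All other pairs contribute 0.
Summing the contributions gives betweenness(D) = 11.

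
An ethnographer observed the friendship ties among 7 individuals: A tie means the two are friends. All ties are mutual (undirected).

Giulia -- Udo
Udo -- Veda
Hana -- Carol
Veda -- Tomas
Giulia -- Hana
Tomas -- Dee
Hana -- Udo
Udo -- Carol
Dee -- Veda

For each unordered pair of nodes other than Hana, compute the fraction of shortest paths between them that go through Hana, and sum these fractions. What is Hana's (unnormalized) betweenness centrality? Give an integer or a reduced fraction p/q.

Pairs whose geodesics pass through Hana — Giulia–Carol: 1/2.
All other pairs contribute 0.
Summing the contributions gives betweenness(Hana) = 1/2.

1/2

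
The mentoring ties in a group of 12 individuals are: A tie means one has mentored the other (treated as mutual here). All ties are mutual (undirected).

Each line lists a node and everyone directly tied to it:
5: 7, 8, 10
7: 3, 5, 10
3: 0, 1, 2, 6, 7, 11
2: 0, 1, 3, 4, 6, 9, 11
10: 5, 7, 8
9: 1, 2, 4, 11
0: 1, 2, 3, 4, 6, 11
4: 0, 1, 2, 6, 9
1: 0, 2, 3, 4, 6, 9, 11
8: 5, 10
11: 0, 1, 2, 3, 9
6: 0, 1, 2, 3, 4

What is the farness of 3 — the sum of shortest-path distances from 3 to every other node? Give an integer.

17

Distances from 3: 0:1, 1:1, 2:1, 4:2, 5:2, 6:1, 7:1, 8:3, 9:2, 10:2, 11:1.
Sum = 1 + 1 + 1 + 2 + 2 + 1 + 1 + 3 + 2 + 2 + 1 = 17.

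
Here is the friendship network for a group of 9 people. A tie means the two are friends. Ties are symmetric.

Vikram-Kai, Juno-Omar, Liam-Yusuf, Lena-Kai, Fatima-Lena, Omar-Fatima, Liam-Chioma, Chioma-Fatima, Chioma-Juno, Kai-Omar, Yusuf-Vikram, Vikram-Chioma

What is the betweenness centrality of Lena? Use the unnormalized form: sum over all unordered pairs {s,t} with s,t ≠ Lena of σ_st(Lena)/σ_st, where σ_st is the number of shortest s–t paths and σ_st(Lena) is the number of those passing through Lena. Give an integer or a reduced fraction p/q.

1/2

Pairs whose geodesics pass through Lena — Kai–Fatima: 1/2.
All other pairs contribute 0.
Summing the contributions gives betweenness(Lena) = 1/2.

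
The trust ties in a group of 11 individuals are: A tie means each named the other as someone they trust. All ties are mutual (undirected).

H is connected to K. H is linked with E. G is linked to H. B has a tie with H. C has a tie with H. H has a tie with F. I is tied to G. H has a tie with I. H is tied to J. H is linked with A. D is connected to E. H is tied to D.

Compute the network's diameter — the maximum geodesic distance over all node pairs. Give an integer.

2

Eccentricity of each node (its greatest distance to any other): A:2, B:2, C:2, D:2, E:2, F:2, G:2, H:1, I:2, J:2, K:2.
The maximum eccentricity is 2, realized for instance by the pair I–J via I – H – J. So the diameter is 2.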